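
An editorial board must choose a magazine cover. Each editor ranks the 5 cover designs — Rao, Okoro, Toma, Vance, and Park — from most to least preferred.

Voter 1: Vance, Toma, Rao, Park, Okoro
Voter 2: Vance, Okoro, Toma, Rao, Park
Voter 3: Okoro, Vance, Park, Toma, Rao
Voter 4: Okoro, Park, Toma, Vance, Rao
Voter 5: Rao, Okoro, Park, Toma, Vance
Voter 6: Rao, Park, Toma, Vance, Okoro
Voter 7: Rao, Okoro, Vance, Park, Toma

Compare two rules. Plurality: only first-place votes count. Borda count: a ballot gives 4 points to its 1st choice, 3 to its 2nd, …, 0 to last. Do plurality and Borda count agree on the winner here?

No

Plurality first-place counts: Rao 3, Okoro 2, Toma 0, Vance 2, Park 0 → Rao.
Borda totals: Rao 15, Okoro 17, Toma 11, Vance 15, Park 12 → Okoro.
The two rules disagree: plurality picks Rao, Borda picks Okoro.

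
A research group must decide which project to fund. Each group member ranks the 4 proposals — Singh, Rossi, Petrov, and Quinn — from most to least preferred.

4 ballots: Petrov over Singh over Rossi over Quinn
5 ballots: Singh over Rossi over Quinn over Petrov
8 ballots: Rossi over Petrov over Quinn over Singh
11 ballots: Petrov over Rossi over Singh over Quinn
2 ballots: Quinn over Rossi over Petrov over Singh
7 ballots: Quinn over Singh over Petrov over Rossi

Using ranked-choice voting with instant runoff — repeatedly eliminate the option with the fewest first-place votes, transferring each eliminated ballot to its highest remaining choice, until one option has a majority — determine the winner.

Petrov

Round 1: Petrov 15, Quinn 9, Rossi 8, Singh 5. Singh has the fewest and is eliminated.
Round 2: Petrov 15, Rossi 13, Quinn 9. Quinn has the fewest and is eliminated.
Round 3: Petrov 22, Rossi 15. Petrov has a majority.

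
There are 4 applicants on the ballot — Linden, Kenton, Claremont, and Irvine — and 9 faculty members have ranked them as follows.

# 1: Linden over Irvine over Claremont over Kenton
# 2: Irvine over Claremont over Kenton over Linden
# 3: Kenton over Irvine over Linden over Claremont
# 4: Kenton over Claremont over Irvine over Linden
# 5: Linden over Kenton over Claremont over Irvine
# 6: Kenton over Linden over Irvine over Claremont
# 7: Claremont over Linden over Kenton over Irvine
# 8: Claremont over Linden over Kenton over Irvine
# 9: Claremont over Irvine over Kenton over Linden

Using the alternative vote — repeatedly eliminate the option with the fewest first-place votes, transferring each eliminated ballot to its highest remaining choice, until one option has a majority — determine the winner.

Round 1: Kenton 3, Claremont 3, Linden 2, Irvine 1. Irvine has the fewest and is eliminated.
Round 2: Claremont 4, Kenton 3, Linden 2. Linden has the fewest and is eliminated.
Round 3: Claremont 5, Kenton 4. Claremont has a majority.

Claremont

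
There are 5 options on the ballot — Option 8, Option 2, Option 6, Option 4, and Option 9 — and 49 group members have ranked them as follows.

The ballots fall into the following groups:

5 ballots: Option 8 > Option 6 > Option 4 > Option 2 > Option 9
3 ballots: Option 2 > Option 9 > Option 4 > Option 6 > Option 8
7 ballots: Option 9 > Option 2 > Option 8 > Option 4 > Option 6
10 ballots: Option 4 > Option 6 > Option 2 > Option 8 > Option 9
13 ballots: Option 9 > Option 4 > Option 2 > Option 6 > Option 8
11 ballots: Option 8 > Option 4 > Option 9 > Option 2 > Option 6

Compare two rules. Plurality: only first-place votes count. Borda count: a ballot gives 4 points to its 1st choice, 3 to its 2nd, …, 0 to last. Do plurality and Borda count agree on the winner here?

Plurality first-place counts: Option 8 16, Option 2 3, Option 6 0, Option 4 10, Option 9 20 → Option 9.
Borda totals: Option 8 88, Option 2 95, Option 6 61, Option 4 135, Option 9 111 → Option 4.
The two rules disagree: plurality picks Option 9, Borda picks Option 4.

No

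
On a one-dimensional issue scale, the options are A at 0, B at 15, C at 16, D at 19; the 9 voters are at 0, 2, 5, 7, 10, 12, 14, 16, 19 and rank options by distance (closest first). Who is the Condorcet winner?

B

With single-peaked preferences on a line, the Condorcet winner is the candidate closest to the median voter.
The median voter (position 10) is closest to B at 15.
Check: B vs A — voters closer to B: 5 of 9.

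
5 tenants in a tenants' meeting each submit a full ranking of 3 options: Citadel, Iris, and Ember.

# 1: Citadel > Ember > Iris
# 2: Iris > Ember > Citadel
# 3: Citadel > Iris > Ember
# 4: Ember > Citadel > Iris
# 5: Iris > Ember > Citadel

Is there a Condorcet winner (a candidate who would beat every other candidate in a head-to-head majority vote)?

No

Head-to-head results (5 voters total):
Citadel vs Iris: Citadel wins 3–2.
Citadel vs Ember: Ember wins 3–2.
Iris vs Ember: Iris wins 3–2.
No candidate beats all others: Citadel beats Iris beats Ember beats Citadel, a majority cycle.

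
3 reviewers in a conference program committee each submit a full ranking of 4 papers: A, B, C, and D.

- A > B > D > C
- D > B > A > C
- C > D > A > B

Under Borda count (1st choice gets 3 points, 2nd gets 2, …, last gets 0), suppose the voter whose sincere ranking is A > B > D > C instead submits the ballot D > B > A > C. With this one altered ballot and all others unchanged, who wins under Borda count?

D

Borda totals with the altered ballot: A 3, B 4, C 3, D 8.
The winner is unchanged: still D.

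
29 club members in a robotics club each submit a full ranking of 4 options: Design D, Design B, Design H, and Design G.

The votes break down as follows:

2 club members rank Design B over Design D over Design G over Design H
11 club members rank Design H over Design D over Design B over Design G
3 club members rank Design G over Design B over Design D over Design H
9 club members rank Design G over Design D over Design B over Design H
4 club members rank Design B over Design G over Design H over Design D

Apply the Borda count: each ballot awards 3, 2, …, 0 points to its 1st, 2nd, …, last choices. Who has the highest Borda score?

Design D

Borda scores:
  Design D: 2·2 + 11·2 + 3·1 + 9·2 + 4·0 = 47
  Design B: 2·3 + 11·1 + 3·2 + 9·1 + 4·3 = 44
  Design H: 2·0 + 11·3 + 3·0 + 9·0 + 4·1 = 37
  Design G: 2·1 + 11·0 + 3·3 + 9·3 + 4·2 = 46
Design D has the highest total.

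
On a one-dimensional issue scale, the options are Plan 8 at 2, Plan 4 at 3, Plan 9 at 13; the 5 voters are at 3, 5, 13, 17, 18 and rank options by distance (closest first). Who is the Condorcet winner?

With single-peaked preferences on a line, the Condorcet winner is the candidate closest to the median voter.
The median voter (position 13) is closest to Plan 9 at 13.
Check: Plan 9 vs Plan 4 — voters closer to Plan 9: 3 of 5.

Plan 9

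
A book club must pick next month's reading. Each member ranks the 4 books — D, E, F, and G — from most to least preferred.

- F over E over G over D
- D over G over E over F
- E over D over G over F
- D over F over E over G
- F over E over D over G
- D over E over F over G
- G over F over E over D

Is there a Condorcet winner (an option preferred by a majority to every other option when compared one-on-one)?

No

Head-to-head results (7 voters total):
D vs E: E wins 4–3.
D vs F: D wins 4–3.
D vs G: D wins 5–2.
E vs F: F wins 4–3.
E vs G: E wins 5–2.
F vs G: F wins 4–3.
No candidate beats all others: D beats F beats E beats D, a majority cycle.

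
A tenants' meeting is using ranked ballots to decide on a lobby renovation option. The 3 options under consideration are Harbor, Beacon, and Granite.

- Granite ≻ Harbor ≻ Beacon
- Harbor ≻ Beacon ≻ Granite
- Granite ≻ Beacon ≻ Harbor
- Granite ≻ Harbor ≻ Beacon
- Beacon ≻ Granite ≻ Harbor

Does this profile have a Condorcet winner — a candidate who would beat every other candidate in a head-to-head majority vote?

Yes

Head-to-head results (5 voters total):
Harbor vs Beacon: Harbor wins 3–2.
Harbor vs Granite: Granite wins 4–1.
Beacon vs Granite: Granite wins 3–2.
Granite beats each rival — Harbor (4–1), Beacon (3–2) — so Granite is the Condorcet winner.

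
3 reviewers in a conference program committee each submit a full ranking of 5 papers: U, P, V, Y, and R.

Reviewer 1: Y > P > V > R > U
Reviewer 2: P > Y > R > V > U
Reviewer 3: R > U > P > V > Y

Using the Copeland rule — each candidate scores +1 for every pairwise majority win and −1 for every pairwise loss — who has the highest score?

P

Pairwise results:
  U vs P: P wins 2–1.
  U vs V: V wins 2–1.
  U vs Y: Y wins 2–1.
  U vs R: R wins 3–0.
  P vs V: P wins 3–0.
  P vs Y: P wins 2–1.
  P vs R: P wins 2–1.
  V vs Y: Y wins 2–1.
  V vs R: R wins 2–1.
  Y vs R: Y wins 2–1.
Copeland scores (wins − losses):
  U: 0 − 4 = -4
  P: 4 − 0 = 4
  V: 1 − 3 = -2
  Y: 3 − 1 = 2
  R: 2 − 2 = 0
P has the best Copeland score.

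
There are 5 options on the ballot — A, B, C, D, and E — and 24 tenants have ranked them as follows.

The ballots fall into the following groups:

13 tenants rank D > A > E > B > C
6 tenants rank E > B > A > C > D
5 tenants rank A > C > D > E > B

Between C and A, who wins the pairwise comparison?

A

Ballots ranking C above A: 0.
Ballots ranking A above C: 13+6+5 = 24.
A wins the head-to-head, 24–0.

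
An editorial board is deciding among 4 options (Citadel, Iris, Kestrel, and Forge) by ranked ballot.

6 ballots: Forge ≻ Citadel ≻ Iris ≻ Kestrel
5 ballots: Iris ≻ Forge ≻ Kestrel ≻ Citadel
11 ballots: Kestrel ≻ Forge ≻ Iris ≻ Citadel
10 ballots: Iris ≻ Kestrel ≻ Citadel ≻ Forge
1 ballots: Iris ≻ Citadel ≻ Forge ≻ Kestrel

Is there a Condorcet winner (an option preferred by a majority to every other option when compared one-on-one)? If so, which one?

Head-to-head results (33 voters total):
Citadel vs Iris: Iris wins 27–6.
Citadel vs Kestrel: Kestrel wins 26–7.
Citadel vs Forge: Forge wins 22–11.
Iris vs Kestrel: Iris wins 22–11.
Iris vs Forge: Forge wins 17–16.
Kestrel vs Forge: Kestrel wins 21–12.
No candidate beats all others: Iris beats Kestrel beats Forge beats Iris, a majority cycle.

There is no Condorcet winner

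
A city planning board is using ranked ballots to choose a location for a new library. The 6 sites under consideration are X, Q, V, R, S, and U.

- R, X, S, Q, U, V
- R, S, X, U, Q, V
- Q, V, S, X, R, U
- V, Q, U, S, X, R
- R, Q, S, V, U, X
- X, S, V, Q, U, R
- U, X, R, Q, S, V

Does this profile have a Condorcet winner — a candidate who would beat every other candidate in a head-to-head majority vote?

No

Head-to-head results (7 voters total):
X vs Q: X wins 4–3.
X vs V: X wins 4–3.
X vs R: X wins 4–3.
X vs S: S wins 4–3.
X vs U: X wins 4–3.
Q vs V: Q wins 5–2.
Q vs R: R wins 4–3.
Q vs S: Q wins 4–3.
Q vs U: Q wins 5–2.
V vs R: R wins 4–3.
V vs S: S wins 5–2.
V vs U: V wins 4–3.
R vs S: R wins 4–3.
R vs U: R wins 4–3.
S vs U: S wins 5–2.
No candidate beats all others: X beats Q beats S beats X, a majority cycle.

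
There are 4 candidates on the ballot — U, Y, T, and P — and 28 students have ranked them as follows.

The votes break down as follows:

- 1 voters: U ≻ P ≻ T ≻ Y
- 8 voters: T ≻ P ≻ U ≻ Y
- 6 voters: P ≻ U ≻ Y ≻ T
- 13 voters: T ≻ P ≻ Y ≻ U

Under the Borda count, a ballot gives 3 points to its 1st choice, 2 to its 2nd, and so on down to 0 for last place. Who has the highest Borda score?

T

Borda scores:
  U: 3 + 8·1 + 6·2 + 13·0 = 23
  Y: 0 + 8·0 + 6·1 + 13·1 = 19
  T: 1 + 8·3 + 6·0 + 13·3 = 64
  P: 2 + 8·2 + 6·3 + 13·2 = 62
T has the highest total.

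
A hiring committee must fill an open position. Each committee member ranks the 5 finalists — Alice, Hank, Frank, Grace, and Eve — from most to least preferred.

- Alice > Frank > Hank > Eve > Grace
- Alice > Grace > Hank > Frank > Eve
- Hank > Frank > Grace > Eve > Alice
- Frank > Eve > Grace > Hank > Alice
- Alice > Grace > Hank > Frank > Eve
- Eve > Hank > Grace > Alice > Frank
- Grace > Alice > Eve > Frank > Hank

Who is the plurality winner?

First-place vote totals:
  Alice: 3
  Hank: 1
  Frank: 1
  Grace: 1
  Eve: 1
Alice has the most first-place votes.

Alice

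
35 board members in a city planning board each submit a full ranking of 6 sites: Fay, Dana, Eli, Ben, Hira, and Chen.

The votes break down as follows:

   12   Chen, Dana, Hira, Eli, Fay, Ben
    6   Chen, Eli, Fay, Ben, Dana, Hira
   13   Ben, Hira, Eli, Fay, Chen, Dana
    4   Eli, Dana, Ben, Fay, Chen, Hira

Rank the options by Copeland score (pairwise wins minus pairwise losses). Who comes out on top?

Pairwise results:
  Fay vs Dana: Fay wins 19–16.
  Fay vs Eli: Eli wins 35–0.
  Fay vs Ben: Fay wins 18–17.
  Fay vs Hira: Hira wins 25–10.
  Fay vs Chen: Chen wins 18–17.
  Dana vs Eli: Eli wins 23–12.
  Dana vs Ben: Ben wins 19–16.
  Dana vs Hira: Dana wins 22–13.
  Dana vs Chen: Chen wins 31–4.
  Eli vs Ben: Eli wins 22–13.
  Eli vs Hira: Hira wins 25–10.
  Eli vs Chen: Chen wins 18–17.
  Ben vs Hira: Ben wins 23–12.
  Ben vs Chen: Chen wins 18–17.
  Hira vs Chen: Chen wins 22–13.
Copeland scores (wins − losses):
  Fay: 2 − 3 = -1
  Dana: 1 − 4 = -3
  Eli: 3 − 2 = 1
  Ben: 2 − 3 = -1
  Hira: 2 − 3 = -1
  Chen: 5 − 0 = 5
Chen has the best Copeland score.

Chen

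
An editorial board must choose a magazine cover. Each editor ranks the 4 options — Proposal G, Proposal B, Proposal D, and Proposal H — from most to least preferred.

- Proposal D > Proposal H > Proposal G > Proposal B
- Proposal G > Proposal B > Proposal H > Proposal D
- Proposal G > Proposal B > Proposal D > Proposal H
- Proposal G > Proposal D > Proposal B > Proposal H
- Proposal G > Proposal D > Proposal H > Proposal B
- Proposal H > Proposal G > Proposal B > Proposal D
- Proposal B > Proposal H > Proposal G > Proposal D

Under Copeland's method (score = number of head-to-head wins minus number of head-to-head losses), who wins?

Proposal G

Pairwise results:
  Proposal G vs Proposal B: Proposal G wins 6–1.
  Proposal G vs Proposal D: Proposal G wins 6–1.
  Proposal G vs Proposal H: Proposal G wins 4–3.
  Proposal B vs Proposal D: Proposal B wins 4–3.
  Proposal B vs Proposal H: Proposal B wins 4–3.
  Proposal D vs Proposal H: Proposal D wins 4–3.
Copeland scores (wins − losses):
  Proposal G: 3 − 0 = 3
  Proposal B: 2 − 1 = 1
  Proposal D: 1 − 2 = -1
  Proposal H: 0 − 3 = -3
Proposal G has the best Copeland score.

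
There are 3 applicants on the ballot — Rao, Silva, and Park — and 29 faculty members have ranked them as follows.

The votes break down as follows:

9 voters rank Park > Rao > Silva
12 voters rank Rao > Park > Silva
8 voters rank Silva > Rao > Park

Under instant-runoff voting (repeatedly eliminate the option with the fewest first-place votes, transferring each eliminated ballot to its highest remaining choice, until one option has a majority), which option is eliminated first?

Silva

Round 1: Rao 12, Park 9, Silva 8. Silva has the fewest and is eliminated.
Round 2: Rao 20, Park 9. Rao has a majority.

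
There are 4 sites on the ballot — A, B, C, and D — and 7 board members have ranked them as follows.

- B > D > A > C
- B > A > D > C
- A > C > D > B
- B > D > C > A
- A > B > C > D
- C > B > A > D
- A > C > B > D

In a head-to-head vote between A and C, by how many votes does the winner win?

3

Ballots ranking A above C: 5.
Ballots ranking C above A: 2.
A wins 5–2, a margin of 3.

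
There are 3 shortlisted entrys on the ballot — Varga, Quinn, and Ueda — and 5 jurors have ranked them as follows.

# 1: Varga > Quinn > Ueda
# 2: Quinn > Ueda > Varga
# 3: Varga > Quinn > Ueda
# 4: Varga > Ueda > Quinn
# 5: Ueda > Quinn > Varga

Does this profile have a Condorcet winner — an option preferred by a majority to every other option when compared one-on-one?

Yes

Head-to-head results (5 voters total):
Varga vs Quinn: Varga wins 3–2.
Varga vs Ueda: Varga wins 3–2.
Quinn vs Ueda: Quinn wins 3–2.
Varga beats each rival — Quinn (3–2), Ueda (3–2) — so Varga is the Condorcet winner.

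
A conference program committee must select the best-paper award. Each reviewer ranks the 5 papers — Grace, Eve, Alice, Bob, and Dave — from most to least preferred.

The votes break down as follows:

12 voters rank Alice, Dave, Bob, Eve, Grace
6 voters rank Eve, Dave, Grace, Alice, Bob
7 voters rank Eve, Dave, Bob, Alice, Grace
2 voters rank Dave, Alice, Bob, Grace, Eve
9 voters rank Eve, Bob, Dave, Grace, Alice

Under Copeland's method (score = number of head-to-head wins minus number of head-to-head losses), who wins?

Eve

Pairwise results:
  Grace vs Eve: Eve wins 34–2.
  Grace vs Alice: Alice wins 21–15.
  Grace vs Bob: Bob wins 30–6.
  Grace vs Dave: Dave wins 36–0.
  Eve vs Alice: Eve wins 22–14.
  Eve vs Bob: Eve wins 22–14.
  Eve vs Dave: Eve wins 22–14.
  Alice vs Bob: Alice wins 20–16.
  Alice vs Dave: Dave wins 24–12.
  Bob vs Dave: Dave wins 27–9.
Copeland scores (wins − losses):
  Grace: 0 − 4 = -4
  Eve: 4 − 0 = 4
  Alice: 2 − 2 = 0
  Bob: 1 − 3 = -2
  Dave: 3 − 1 = 2
Eve has the best Copeland score.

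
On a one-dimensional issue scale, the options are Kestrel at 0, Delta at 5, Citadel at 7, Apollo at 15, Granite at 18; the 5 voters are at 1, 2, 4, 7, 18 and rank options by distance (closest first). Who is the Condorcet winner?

Delta

With single-peaked preferences on a line, the Condorcet winner is the candidate closest to the median voter.
The median voter (position 4) is closest to Delta at 5.
Check: Delta vs Kestrel — voters closer to Delta: 3 of 5.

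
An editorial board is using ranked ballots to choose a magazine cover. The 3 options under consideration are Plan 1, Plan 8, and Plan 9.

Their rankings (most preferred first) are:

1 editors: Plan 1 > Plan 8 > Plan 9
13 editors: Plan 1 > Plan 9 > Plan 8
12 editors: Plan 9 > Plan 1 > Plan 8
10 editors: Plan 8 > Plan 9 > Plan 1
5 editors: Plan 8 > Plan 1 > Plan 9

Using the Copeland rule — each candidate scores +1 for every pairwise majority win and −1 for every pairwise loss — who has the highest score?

Pairwise results:
  Plan 1 vs Plan 8: Plan 1 wins 26–15.
  Plan 1 vs Plan 9: Plan 9 wins 22–19.
  Plan 8 vs Plan 9: Plan 9 wins 25–16.
Copeland scores (wins − losses):
  Plan 1: 1 − 1 = 0
  Plan 8: 0 − 2 = -2
  Plan 9: 2 − 0 = 2
Plan 9 has the best Copeland score.

Plan 9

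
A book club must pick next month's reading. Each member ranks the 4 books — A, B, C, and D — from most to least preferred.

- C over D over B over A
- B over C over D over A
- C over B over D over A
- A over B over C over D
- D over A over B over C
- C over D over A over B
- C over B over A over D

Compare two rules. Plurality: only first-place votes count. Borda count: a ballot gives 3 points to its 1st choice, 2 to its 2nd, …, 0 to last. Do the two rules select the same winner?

Plurality first-place counts: A 1, B 1, C 4, D 1 → C.
Borda totals: A 7, B 11, C 15, D 9 → C.
The two rules agree on C.

Yes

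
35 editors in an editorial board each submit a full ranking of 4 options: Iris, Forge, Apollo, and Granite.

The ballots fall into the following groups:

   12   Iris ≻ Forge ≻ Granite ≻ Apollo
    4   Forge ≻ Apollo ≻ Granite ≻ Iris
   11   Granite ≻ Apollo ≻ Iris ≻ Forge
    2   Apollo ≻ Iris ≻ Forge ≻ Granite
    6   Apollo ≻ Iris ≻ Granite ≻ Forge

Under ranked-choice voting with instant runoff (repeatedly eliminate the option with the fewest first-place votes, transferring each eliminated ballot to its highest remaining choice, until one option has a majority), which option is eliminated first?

Round 1: Iris 12, Granite 11, Apollo 8, Forge 4. Forge has the fewest and is eliminated.
Round 2: Iris 12, Apollo 12, Granite 11. Granite has the fewest and is eliminated.
Round 3: Apollo 23, Iris 12. Apollo has a majority.

Forge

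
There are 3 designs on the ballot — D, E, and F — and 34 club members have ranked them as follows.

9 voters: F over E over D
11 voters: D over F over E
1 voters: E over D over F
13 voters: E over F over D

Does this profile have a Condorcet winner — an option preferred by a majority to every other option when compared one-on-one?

Yes

Head-to-head results (34 voters total):
D vs E: E wins 23–11.
D vs F: F wins 22–12.
E vs F: F wins 20–14.
F beats each rival — D (22–12), E (20–14) — so F is the Condorcet winner.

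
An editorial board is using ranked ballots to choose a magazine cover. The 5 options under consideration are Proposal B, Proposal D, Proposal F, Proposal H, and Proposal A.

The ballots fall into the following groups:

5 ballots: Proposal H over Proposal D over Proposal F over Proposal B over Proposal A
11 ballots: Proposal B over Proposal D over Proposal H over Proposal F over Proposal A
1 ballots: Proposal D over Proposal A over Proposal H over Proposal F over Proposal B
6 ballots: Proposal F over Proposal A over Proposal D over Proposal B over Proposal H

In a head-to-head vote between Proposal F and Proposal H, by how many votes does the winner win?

Ballots ranking Proposal F above Proposal H: 6.
Ballots ranking Proposal H above Proposal F: 5+11+1 = 17.
Proposal H wins 17–6, a margin of 11.

11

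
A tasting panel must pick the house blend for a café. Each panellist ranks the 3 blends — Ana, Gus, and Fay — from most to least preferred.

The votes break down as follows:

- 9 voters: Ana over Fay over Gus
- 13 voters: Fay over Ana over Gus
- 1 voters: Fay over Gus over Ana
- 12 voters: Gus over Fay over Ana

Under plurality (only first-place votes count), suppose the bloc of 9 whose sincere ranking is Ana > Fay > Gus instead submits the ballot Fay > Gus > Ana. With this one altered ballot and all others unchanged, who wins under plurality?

First-place totals with the altered ballot: Ana 0, Gus 12, Fay 23.
The winner is unchanged: still Fay.

Fay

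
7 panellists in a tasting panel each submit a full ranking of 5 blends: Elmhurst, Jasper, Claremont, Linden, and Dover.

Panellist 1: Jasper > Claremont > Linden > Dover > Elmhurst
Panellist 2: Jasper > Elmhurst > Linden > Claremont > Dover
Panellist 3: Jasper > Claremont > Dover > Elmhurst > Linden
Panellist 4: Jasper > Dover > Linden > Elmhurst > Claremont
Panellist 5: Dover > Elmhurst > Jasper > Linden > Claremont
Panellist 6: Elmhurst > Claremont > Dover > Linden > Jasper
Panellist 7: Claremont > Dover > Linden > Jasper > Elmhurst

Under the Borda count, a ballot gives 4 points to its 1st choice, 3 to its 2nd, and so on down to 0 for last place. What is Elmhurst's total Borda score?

Borda scores:
  Elmhurst: 0 + 3 + 1 + 1 + 3 + 4 + 0 = 12
  Jasper: 4 + 4 + 4 + 4 + 2 + 0 + 1 = 19
  Claremont: 3 + 1 + 3 + 0 + 0 + 3 + 4 = 14
  Linden: 2 + 2 + 0 + 2 + 1 + 1 + 2 = 10
  Dover: 1 + 0 + 2 + 3 + 4 + 2 + 3 = 15

12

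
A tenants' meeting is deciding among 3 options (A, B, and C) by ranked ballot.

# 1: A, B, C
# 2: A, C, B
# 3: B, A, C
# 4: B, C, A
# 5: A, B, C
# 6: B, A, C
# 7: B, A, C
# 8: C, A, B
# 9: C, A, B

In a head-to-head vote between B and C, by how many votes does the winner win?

3

Ballots ranking B above C: 6.
Ballots ranking C above B: 3.
B wins 6–3, a margin of 3.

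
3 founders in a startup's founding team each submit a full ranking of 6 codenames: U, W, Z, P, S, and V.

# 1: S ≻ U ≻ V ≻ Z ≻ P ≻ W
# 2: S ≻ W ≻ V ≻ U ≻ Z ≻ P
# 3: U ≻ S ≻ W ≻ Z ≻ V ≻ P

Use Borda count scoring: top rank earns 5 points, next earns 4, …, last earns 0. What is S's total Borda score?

14

Borda scores:
  U: 4 + 2 + 5 = 11
  W: 0 + 4 + 3 = 7
  Z: 2 + 1 + 2 = 5
  P: 1 + 0 + 0 = 1
  S: 5 + 5 + 4 = 14
  V: 3 + 3 + 1 = 7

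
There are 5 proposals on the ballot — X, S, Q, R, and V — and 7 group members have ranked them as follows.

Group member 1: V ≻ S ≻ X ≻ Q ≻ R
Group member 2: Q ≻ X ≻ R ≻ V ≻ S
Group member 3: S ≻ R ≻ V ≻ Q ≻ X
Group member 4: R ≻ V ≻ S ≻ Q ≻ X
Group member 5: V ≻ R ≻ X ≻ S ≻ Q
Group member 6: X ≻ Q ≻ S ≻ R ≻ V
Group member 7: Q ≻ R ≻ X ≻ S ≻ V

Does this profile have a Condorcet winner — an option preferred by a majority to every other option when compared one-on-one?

No

Head-to-head results (7 voters total):
X vs S: X wins 4–3.
X vs Q: Q wins 4–3.
X vs R: R wins 4–3.
X vs V: V wins 4–3.
S vs Q: S wins 4–3.
S vs R: R wins 4–3.
S vs V: V wins 4–3.
Q vs R: Q wins 4–3.
Q vs V: V wins 4–3.
R vs V: R wins 5–2.
No candidate beats all others: X beats S beats Q beats X, a majority cycle.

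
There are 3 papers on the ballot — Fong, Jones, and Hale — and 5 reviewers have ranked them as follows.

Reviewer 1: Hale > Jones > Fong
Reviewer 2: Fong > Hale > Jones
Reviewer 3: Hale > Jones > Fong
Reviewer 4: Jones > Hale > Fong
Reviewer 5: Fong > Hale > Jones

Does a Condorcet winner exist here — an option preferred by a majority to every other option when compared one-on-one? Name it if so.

Head-to-head results (5 voters total):
Fong vs Jones: Jones wins 3–2.
Fong vs Hale: Hale wins 3–2.
Jones vs Hale: Hale wins 4–1.
Hale beats each rival — Fong (3–2), Jones (4–1) — so Hale is the Condorcet winner.

Hale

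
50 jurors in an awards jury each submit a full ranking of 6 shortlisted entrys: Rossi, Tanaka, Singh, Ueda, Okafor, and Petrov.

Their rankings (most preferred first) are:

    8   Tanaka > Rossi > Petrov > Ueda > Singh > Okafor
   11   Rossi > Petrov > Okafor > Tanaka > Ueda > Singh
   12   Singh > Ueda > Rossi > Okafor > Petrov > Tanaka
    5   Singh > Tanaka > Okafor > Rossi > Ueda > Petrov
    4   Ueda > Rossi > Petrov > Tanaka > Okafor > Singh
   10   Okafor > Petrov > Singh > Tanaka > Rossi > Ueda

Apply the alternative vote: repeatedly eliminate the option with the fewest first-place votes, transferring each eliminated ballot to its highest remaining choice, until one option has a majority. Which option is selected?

Singh

Round 1: Singh 17, Rossi 11, Okafor 10, Tanaka 8, Ueda 4, Petrov 0. Petrov has the fewest and is eliminated.
Round 2: Singh 17, Rossi 11, Okafor 10, Tanaka 8, Ueda 4. Ueda has the fewest and is eliminated.
Round 3: Singh 17, Rossi 15, Okafor 10, Tanaka 8. Tanaka has the fewest and is eliminated.
Round 4: Rossi 23, Singh 17, Okafor 10. Okafor has the fewest and is eliminated.
Round 5: Singh 27, Rossi 23. Singh has a majority.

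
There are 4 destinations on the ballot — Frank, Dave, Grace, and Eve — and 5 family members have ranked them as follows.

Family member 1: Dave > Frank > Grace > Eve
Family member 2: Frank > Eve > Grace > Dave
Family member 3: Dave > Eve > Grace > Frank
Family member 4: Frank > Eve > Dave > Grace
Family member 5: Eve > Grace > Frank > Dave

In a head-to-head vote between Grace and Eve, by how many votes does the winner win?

3

Ballots ranking Grace above Eve: 1.
Ballots ranking Eve above Grace: 4.
Eve wins 4–1, a margin of 3.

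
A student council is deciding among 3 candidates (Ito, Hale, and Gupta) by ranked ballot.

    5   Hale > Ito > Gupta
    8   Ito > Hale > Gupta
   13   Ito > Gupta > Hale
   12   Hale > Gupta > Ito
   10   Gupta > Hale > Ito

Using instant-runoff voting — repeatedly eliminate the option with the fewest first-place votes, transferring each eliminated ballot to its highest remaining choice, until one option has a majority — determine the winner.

Hale

Round 1: Ito 21, Hale 17, Gupta 10. Gupta has the fewest and is eliminated.
Round 2: Hale 27, Ito 21. Hale has a majority.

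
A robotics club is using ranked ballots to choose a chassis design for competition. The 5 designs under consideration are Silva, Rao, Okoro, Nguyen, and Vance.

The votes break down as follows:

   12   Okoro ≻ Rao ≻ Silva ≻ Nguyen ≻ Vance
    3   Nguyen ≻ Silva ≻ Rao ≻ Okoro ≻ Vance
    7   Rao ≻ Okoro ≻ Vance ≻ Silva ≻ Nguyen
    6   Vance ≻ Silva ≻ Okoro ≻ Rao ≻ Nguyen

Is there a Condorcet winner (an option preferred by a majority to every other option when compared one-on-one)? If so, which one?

Okoro

Head-to-head results (28 voters total):
Silva vs Rao: Rao wins 19–9.
Silva vs Okoro: Okoro wins 19–9.
Silva vs Nguyen: Silva wins 25–3.
Silva vs Vance: Silva wins 15–13.
Rao vs Okoro: Okoro wins 18–10.
Rao vs Nguyen: Rao wins 25–3.
Rao vs Vance: Rao wins 22–6.
Okoro vs Nguyen: Okoro wins 25–3.
Okoro vs Vance: Okoro wins 22–6.
Nguyen vs Vance: Nguyen wins 15–13.
Okoro beats each rival — Silva (19–9), Rao (18–10), Nguyen (25–3), Vance (22–6) — so Okoro is the Condorcet winner.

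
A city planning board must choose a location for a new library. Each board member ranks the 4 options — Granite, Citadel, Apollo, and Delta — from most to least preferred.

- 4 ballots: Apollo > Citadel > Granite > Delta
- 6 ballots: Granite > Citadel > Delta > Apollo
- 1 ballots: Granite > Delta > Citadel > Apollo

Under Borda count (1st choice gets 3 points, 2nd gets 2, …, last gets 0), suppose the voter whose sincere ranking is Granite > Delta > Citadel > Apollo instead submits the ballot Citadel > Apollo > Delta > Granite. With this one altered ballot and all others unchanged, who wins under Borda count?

Citadel

Borda totals with the altered ballot: Granite 22, Citadel 23, Apollo 14, Delta 7.
The switch changes the winner from Granite to Citadel.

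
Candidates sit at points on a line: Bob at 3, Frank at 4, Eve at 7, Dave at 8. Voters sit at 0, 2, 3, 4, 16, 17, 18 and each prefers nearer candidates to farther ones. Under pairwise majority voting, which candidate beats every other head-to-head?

Frank

With single-peaked preferences on a line, the Condorcet winner is the candidate closest to the median voter.
The median voter (position 4) is closest to Frank at 4.
Check: Frank vs Eve — voters closer to Frank: 4 of 7.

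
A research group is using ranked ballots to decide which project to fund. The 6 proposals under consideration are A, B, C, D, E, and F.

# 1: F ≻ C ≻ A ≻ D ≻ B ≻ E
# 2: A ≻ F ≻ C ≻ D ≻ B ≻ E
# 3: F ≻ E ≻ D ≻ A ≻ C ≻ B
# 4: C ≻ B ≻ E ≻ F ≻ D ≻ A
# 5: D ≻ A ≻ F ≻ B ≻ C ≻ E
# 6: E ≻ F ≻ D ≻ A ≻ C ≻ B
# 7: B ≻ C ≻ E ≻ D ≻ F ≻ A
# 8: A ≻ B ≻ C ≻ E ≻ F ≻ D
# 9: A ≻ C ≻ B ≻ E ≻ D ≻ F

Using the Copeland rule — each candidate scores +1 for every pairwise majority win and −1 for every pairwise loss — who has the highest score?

Pairwise results:
  A vs B: A wins 7–2.
  A vs C: A wins 6–3.
  A vs D: D wins 5–4.
  A vs E: A wins 5–4.
  A vs F: F wins 5–4.
  B vs C: C wins 6–3.
  B vs D: D wins 5–4.
  B vs E: B wins 7–2.
  B vs F: F wins 5–4.
  C vs D: C wins 6–3.
  C vs E: C wins 7–2.
  C vs F: F wins 5–4.
  D vs E: E wins 6–3.
  D vs F: F wins 6–3.
  E vs F: E wins 5–4.
Copeland scores (wins − losses):
  A: 3 − 2 = 1
  B: 1 − 4 = -3
  C: 3 − 2 = 1
  D: 2 − 3 = -1
  E: 2 − 3 = -1
  F: 4 − 1 = 3
F has the best Copeland score.

F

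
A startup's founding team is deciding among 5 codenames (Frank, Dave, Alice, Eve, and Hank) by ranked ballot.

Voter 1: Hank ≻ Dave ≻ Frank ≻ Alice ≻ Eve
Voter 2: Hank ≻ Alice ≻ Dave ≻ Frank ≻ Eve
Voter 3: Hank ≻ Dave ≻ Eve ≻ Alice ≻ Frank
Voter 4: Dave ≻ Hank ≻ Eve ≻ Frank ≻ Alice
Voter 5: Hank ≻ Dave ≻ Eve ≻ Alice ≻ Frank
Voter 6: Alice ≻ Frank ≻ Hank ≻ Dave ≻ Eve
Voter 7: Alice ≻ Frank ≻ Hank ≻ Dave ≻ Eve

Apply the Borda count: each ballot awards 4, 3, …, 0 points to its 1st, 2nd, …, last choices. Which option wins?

Borda scores:
  Frank: 2 + 1 + 0 + 1 + 0 + 3 + 3 = 10
  Dave: 3 + 2 + 3 + 4 + 3 + 1 + 1 = 17
  Alice: 1 + 3 + 1 + 0 + 1 + 4 + 4 = 14
  Eve: 0 + 0 + 2 + 2 + 2 + 0 + 0 = 6
  Hank: 4 + 4 + 4 + 3 + 4 + 2 + 2 = 23
Hank has the highest total.

Hank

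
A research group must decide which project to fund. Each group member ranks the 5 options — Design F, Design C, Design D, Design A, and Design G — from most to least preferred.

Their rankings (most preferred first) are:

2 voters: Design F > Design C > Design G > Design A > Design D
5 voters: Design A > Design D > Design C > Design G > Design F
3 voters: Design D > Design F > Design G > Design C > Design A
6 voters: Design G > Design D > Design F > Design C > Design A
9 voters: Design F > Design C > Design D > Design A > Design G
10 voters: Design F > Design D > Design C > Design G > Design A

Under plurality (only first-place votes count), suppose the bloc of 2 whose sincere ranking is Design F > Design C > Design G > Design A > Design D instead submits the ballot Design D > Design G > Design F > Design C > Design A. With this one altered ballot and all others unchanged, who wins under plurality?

First-place totals with the altered ballot: Design F 19, Design C 0, Design D 5, Design A 5, Design G 6.
The winner is unchanged: still Design F.

Design F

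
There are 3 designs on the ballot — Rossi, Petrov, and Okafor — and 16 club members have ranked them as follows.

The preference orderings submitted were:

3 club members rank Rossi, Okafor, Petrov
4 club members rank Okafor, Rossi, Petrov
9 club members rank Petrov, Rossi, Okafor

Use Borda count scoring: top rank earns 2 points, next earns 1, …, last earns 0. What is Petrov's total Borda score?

Borda scores:
  Rossi: 3·2 + 4·1 + 9·1 = 19
  Petrov: 3·0 + 4·0 + 9·2 = 18
  Okafor: 3·1 + 4·2 + 9·0 = 11

18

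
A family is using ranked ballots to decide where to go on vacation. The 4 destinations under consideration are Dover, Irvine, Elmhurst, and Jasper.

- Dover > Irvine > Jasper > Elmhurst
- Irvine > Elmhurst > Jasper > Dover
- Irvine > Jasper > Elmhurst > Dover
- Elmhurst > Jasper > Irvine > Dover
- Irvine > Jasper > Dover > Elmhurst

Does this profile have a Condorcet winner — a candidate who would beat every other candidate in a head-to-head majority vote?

Yes

Head-to-head results (5 voters total):
Dover vs Irvine: Irvine wins 4–1.
Dover vs Elmhurst: Elmhurst wins 3–2.
Dover vs Jasper: Jasper wins 4–1.
Irvine vs Elmhurst: Irvine wins 4–1.
Irvine vs Jasper: Irvine wins 4–1.
Elmhurst vs Jasper: Jasper wins 3–2.
Irvine beats each rival — Dover (4–1), Elmhurst (4–1), Jasper (4–1) — so Irvine is the Condorcet winner.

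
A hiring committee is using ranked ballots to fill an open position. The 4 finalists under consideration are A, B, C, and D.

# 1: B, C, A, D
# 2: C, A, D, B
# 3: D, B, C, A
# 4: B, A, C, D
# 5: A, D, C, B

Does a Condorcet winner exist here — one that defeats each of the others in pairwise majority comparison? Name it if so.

There is no Condorcet winner

Head-to-head results (5 voters total):
A vs B: B wins 3–2.
A vs C: C wins 3–2.
A vs D: A wins 4–1.
B vs C: B wins 3–2.
B vs D: D wins 3–2.
C vs D: C wins 3–2.
No candidate beats all others: A beats D beats B beats A, a majority cycle.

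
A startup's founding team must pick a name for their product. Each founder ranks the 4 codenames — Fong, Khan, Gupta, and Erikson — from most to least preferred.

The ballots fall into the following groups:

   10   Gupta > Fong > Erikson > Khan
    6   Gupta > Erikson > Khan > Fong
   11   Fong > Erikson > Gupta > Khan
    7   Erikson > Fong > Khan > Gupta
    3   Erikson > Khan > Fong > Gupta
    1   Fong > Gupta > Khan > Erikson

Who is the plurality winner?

First-place vote totals:
  Fong: 12
  Khan: 0
  Gupta: 16
  Erikson: 10
Gupta has the most first-place votes.

Gupta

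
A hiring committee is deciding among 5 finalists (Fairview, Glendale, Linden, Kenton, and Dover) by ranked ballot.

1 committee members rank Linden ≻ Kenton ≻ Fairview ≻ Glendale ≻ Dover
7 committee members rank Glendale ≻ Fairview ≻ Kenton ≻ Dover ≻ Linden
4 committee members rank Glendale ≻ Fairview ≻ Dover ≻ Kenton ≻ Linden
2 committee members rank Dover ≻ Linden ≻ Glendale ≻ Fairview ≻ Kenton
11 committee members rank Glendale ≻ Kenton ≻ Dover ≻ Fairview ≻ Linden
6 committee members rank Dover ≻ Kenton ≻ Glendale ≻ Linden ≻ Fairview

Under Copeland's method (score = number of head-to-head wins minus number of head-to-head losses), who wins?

Glendale

Pairwise results:
  Fairview vs Glendale: Glendale wins 30–1.
  Fairview vs Linden: Fairview wins 22–9.
  Fairview vs Kenton: Kenton wins 18–13.
  Fairview vs Dover: Dover wins 19–12.
  Glendale vs Linden: Glendale wins 28–3.
  Glendale vs Kenton: Glendale wins 24–7.
  Glendale vs Dover: Glendale wins 23–8.
  Linden vs Kenton: Kenton wins 28–3.
  Linden vs Dover: Dover wins 30–1.
  Kenton vs Dover: Kenton wins 19–12.
Copeland scores (wins − losses):
  Fairview: 1 − 3 = -2
  Glendale: 4 − 0 = 4
  Linden: 0 − 4 = -4
  Kenton: 3 − 1 = 2
  Dover: 2 − 2 = 0
Glendale has the best Copeland score.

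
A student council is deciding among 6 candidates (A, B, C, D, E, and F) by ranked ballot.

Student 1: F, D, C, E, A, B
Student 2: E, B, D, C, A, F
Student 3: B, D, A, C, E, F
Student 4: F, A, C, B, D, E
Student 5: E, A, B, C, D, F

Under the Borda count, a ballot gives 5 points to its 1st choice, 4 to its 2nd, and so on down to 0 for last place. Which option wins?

Borda scores:
  A: 1 + 1 + 3 + 4 + 4 = 13
  B: 0 + 4 + 5 + 2 + 3 = 14
  C: 3 + 2 + 2 + 3 + 2 = 12
  D: 4 + 3 + 4 + 1 + 1 = 13
  E: 2 + 5 + 1 + 0 + 5 = 13
  F: 5 + 0 + 0 + 5 + 0 = 10
B has the highest total.

B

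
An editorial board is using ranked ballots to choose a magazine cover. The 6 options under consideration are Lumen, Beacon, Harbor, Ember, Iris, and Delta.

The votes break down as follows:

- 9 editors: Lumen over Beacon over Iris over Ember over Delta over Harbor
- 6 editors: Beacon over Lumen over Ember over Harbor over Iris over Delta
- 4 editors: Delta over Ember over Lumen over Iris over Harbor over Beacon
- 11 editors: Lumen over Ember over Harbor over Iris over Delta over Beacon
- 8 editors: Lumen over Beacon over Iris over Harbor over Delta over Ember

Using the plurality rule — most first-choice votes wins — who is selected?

First-place vote totals:
  Lumen: 28
  Beacon: 6
  Harbor: 0
  Ember: 0
  Iris: 0
  Delta: 4
Lumen has the most first-place votes.

Lumen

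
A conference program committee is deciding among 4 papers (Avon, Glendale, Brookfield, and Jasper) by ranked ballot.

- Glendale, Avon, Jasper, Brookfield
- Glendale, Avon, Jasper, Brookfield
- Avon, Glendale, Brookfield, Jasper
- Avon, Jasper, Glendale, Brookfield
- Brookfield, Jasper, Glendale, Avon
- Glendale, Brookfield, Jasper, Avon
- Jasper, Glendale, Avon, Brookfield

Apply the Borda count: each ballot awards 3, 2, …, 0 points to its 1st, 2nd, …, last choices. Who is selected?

Glendale

Borda scores:
  Avon: 2 + 2 + 3 + 3 + 0 + 0 + 1 = 11
  Glendale: 3 + 3 + 2 + 1 + 1 + 3 + 2 = 15
  Brookfield: 0 + 0 + 1 + 0 + 3 + 2 + 0 = 6
  Jasper: 1 + 1 + 0 + 2 + 2 + 1 + 3 = 10
Glendale has the highest total.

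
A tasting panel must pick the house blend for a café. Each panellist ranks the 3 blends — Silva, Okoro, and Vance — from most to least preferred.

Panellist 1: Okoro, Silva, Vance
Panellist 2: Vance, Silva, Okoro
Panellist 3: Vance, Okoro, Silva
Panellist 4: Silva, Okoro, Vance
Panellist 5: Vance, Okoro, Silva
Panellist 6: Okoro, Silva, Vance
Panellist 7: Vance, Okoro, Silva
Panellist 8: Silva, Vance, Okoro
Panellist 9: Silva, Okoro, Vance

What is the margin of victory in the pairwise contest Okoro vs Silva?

1

Ballots ranking Okoro above Silva: 5.
Ballots ranking Silva above Okoro: 4.
Okoro wins 5–4, a margin of 1.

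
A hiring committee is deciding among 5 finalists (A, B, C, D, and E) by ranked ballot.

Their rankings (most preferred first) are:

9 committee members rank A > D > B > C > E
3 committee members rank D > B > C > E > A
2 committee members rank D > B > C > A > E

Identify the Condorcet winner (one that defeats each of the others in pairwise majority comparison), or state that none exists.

A

Head-to-head results (14 voters total):
A vs B: A wins 9–5.
A vs C: A wins 9–5.
A vs D: A wins 9–5.
A vs E: A wins 11–3.
B vs C: B wins 14–0.
B vs D: D wins 14–0.
B vs E: B wins 14–0.
C vs D: D wins 14–0.
C vs E: C wins 14–0.
D vs E: D wins 14–0.
A beats each rival — B (9–5), C (9–5), D (9–5), E (11–3) — so A is the Condorcet winner.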